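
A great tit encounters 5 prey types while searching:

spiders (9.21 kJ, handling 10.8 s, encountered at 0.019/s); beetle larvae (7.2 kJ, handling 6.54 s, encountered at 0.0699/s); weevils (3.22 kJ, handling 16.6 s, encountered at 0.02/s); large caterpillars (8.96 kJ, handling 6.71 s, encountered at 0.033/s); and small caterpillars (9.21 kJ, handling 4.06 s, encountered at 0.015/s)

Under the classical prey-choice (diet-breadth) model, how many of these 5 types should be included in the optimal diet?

Profitabilities (E/h, kJ/s): small caterpillars 2.27, large caterpillars 1.34, beetle larvae 1.1, spiders 0.853, weevils 0.194. Add prey in this order while the next type's profitability exceeds the intake rate on those already taken.
Rate on top 1: 0.1302. large caterpillars: 1.34 > 0.1302 → include.
Rate on top 2: 0.3383. beetle larvae: 1.1 > 0.3383 → include.
Rate on top 3: 0.5387. spiders: 0.853 > 0.5387 → include.
Rate on top 4: 0.5719. weevils: 0.194 < 0.5719 → exclude; stop.
Optimal diet: small caterpillars, large caterpillars, beetle larvae, spiders — 4 of 5 types.

4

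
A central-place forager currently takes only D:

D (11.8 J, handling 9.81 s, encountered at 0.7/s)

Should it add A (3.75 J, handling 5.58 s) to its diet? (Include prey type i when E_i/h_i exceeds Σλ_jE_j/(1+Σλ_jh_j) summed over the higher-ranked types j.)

No

On D alone, R = ΣλE/(1+Σλh) = 8.26/7.867 = 1.05 J/s.
Profitability of A: 3.75/5.58 = 0.672 J/s.
Since 0.672 < R, time spent handling A is better spent searching.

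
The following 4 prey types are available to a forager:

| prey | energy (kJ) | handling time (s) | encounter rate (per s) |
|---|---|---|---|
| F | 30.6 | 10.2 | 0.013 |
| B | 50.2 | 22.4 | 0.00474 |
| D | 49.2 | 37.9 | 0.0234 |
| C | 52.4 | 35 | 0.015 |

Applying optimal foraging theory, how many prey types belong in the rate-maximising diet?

4

E/h in descending order: F 3, B 2.24, C 1.5, D 1.3 kJ/s. The optimal diet is the largest prefix of this list for which every included type satisfies E_i/h_i > R on the types above it.
Rate on top 1: 0.3512. B: 2.24 > 0.3512 → include.
Rate on top 2: 0.5132. C: 1.5 > 0.5132 → include.
Rate on top 3: 0.8061. D: 1.3 > 0.8061 → include.
Optimal diet: F, B, C, D — 4 of 4 types.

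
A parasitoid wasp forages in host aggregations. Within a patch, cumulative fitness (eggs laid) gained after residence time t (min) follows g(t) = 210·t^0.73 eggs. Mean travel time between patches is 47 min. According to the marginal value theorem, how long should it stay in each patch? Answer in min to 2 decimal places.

Optimal t* satisfies g'(t*) = g(t*)/(T + t*).
g'(t) = 0.73·210·t^-0.27. Setting 0.73·210·t^-0.27 = 210·t^0.73/(47+t) gives 0.73(47+t) = t, so 0.27·t = 0.73×47.
t* = 0.73×47/0.27 = 127.1 min.

127.07 min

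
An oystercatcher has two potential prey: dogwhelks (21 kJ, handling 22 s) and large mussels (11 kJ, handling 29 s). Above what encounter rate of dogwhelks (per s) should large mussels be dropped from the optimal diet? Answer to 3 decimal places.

0.030 per s

The zero-one rule: include large mussels iff E₂/h₂ > λE₁/(1+λh₁). Equality gives the switch point.
λE₁h₂ = E₂ + λE₂h₁ ⇒ λ = E₂/(E₁h₂ − E₂h₁) = 11/(609 − 242) = 0.02997 per s.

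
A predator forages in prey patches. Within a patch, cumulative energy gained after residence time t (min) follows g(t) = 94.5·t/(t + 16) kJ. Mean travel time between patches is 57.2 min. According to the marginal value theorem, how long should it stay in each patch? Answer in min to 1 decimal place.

30.3 min

Optimal t* satisfies g'(t*) = g(t*)/(T + t*).
g'(t) = 94.5·16/(t + 16)². Setting 94.5·16/(t+16)² = 94.5t/[(t+16)(57.2+t)] gives 16(57.2+t) = t(t+16), so t² = 16×57.2 = 915.2.
t* = √915.2 = 30.25 min.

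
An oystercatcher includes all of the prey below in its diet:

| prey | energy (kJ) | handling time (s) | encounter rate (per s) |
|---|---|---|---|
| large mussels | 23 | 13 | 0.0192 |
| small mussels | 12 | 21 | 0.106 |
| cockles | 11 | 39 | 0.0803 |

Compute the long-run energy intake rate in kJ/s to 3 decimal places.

0.393 kJ/s

Energy encountered per unit search time: 0.0192×23 + 0.106×12 + 0.0803×11 = 2.597 kJ/s.
Handling time per unit search time: 0.0192×13 + 0.106×21 + 0.0803×39 = 5.607.
Rate = 2.597/(1 + 5.607) = 0.393 kJ/s.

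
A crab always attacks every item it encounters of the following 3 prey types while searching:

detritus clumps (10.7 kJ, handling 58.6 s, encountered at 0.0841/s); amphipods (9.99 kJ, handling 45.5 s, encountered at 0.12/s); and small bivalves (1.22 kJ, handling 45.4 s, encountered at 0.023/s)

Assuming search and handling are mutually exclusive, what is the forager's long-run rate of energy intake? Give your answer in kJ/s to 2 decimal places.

Energy encountered per unit search time: 0.0841×10.7 + 0.12×9.99 + 0.023×1.22 = 2.127 kJ/s.
Handling time per unit search time: 0.0841×58.6 + 0.12×45.5 + 0.023×45.4 = 11.43.
Rate = 2.127/(1 + 11.43) = 0.1711 kJ/s.

0.17 kJ/s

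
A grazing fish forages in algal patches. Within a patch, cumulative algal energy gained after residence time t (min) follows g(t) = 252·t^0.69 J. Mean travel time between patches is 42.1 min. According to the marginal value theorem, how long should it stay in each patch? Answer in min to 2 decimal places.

93.71 min

Optimal t* satisfies g'(t*) = g(t*)/(T + t*).
g'(t) = 0.69·252·t^-0.31. Setting 0.69·252·t^-0.31 = 252·t^0.69/(42.1+t) gives 0.69(42.1+t) = t, so 0.31·t = 0.69×42.1.
t* = 0.69×42.1/0.31 = 93.71 min.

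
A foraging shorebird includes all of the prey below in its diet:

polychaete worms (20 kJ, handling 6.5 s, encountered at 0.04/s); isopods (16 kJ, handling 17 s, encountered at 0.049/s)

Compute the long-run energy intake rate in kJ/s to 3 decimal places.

0.757 kJ/s

Energy encountered per unit search time: 0.04×20 + 0.049×16 = 1.584 kJ/s.
Handling time per unit search time: 0.04×6.5 + 0.049×17 = 1.093.
Rate = 1.584/(1 + 1.093) = 0.7568 kJ/s.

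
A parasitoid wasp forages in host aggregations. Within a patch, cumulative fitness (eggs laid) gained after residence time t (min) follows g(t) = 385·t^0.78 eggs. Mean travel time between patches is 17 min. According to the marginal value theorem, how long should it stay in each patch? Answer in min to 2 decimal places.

By the marginal value theorem, leave when the instantaneous gain rate g'(t) equals the habitat-wide average g(t)/(T + t).
g'(t) = 0.78·385·t^-0.22. Setting 0.78·385·t^-0.22 = 385·t^0.78/(17+t) gives 0.78(17+t) = t, so 0.22·t = 0.78×17.
t* = 0.78×17/0.22 = 60.27 min.

60.27 min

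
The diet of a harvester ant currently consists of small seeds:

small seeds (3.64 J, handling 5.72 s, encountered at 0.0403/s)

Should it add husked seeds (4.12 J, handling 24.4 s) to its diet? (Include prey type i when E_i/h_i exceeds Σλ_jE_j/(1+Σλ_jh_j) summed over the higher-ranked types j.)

Intake rate on the current diet: R = (0.0403×3.64) / (1 + 0.0403×5.72) = 0.1467/1.231 = 0.1192 J/s.
husked seeds: E/h = 4.12/24.4 = 0.1689 J/s.
Since 0.1689 > R, including husked seeds increases the long-run rate.

Yes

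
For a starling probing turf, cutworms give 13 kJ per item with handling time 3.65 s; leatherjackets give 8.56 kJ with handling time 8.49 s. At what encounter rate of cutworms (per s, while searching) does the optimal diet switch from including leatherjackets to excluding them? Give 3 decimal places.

0.108 per s

At the threshold, the rate on cutworms alone equals the profitability of leatherjackets: λ·13/(1 + λ·3.65) = 8.56/8.49 = 1.008.
Rearranging, λ(13 − 1.008×3.65) = 1.008, so λ = 1.008/9.32 = 0.1082 per s.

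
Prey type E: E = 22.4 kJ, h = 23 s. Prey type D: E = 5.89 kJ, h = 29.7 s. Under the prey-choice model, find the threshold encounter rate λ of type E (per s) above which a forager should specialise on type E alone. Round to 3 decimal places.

0.011 per s

Drop type D once their profitability E₂/h₂ falls below the rate achievable on type E alone: E₂/h₂ = λE₁/(1 + λh₁).
Solve for λ: λE₁h₂ = E₂(1 + λh₁) → λ(E₁h₂ − E₂h₁) = E₂ → λ = E₂/(E₁h₂ − E₂h₁).
λ = 5.89/(22.4×29.7 − 5.89×23) = 5.89/529.8 = 0.01112 per s.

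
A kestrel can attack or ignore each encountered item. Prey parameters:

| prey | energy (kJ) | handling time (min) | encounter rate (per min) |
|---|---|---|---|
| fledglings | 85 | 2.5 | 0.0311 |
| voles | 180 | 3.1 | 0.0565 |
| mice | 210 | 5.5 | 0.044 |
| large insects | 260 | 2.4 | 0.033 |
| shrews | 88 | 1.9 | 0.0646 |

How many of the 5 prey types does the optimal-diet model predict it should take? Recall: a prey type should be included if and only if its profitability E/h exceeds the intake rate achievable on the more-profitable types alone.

Rank by E/h (kJ/min): large insects 108, voles 58.1, shrews 46.3, mice 38.2, fledglings 34. Include each in turn until the next type's E/h falls below the running intake rate.
Rate on top 1: 7.95. voles: 58.1 > 7.95 → include.
Rate on top 2: 14.95. shrews: 46.3 > 14.95 → include.
Rate on top 3: 17.74. mice: 38.2 > 17.74 → include.
Rate on top 4: 20.8. fledglings: 34 > 20.8 → include.
Optimal diet: large insects, voles, shrews, mice, fledglings — 5 of 5 types.

5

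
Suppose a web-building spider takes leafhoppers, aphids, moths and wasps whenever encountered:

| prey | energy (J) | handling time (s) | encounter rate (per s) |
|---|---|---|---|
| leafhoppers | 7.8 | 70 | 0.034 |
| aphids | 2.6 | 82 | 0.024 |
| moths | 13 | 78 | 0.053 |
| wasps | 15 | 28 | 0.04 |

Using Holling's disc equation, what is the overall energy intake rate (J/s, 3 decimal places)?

0.152 J/s

R = Σλ_iE_i / (1 + Σλ_ih_i)
Numerator: 0.034×7.8 + 0.024×2.6 + 0.053×13 + 0.04×15 = 1.617
Denominator: 1 + 0.034×70 + 0.024×82 + 0.053×78 + 0.04×28 = 10.6
R = 1.617/10.6 = 0.1525 J/s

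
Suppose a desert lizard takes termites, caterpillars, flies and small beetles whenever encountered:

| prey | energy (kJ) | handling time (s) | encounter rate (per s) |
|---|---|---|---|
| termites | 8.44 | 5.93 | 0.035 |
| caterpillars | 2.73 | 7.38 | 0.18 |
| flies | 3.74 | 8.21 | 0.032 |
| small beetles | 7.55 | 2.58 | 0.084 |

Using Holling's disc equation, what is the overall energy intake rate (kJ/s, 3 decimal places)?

R = (0.035×8.44 + 0.18×2.73 + 0.032×3.74 + 0.084×7.55) / (1 + 0.035×5.93 + 0.18×7.38 + 0.032×8.21 + 0.084×2.58) = 1.541/3.015 = 0.5109 kJ/s.

0.511 kJ/s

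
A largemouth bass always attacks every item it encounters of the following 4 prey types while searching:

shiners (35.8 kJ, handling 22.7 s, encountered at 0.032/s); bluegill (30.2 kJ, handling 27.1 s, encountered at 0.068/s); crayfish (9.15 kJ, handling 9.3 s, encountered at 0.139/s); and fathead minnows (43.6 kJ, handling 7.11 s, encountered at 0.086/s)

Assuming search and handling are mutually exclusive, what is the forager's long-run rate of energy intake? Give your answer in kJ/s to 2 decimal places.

1.50 kJ/s

R = Σλ_iE_i / (1 + Σλ_ih_i)
Numerator: 0.032×35.8 + 0.068×30.2 + 0.139×9.15 + 0.086×43.6 = 8.221
Denominator: 1 + 0.032×22.7 + 0.068×27.1 + 0.139×9.3 + 0.086×7.11 = 5.473
R = 8.221/5.473 = 1.502 kJ/s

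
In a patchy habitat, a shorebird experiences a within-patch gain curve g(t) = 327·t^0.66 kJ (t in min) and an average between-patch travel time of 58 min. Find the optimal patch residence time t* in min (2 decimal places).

Optimal t* satisfies g'(t*) = g(t*)/(T + t*).
g'(t) = 0.66·327·t^-0.34. Setting 0.66·327·t^-0.34 = 327·t^0.66/(58+t) gives 0.66(58+t) = t, so 0.34·t = 0.66×58.
t* = 0.66×58/0.34 = 112.6 min.

112.59 min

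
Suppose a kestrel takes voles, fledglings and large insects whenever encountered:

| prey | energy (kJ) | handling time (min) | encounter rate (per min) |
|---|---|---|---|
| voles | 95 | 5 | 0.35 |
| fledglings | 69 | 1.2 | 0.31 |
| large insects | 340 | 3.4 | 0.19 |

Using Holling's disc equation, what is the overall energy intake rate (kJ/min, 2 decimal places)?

R = Σλ_iE_i / (1 + Σλ_ih_i)
Numerator: 0.35×95 + 0.31×69 + 0.19×340 = 119.2
Denominator: 1 + 0.35×5 + 0.31×1.2 + 0.19×3.4 = 3.768
R = 119.2/3.768 = 31.65 kJ/min

31.65 kJ/min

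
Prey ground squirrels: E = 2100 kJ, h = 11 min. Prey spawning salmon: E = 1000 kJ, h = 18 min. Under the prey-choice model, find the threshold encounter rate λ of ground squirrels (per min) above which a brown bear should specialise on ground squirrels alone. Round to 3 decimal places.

At the threshold, the rate on ground squirrels alone equals the profitability of spawning salmon: λ·2100/(1 + λ·11) = 1000/18 = 55.56.
Rearranging, λ(2100 − 55.56×11) = 55.56, so λ = 55.56/1489 = 0.03731 per min.

0.037 per min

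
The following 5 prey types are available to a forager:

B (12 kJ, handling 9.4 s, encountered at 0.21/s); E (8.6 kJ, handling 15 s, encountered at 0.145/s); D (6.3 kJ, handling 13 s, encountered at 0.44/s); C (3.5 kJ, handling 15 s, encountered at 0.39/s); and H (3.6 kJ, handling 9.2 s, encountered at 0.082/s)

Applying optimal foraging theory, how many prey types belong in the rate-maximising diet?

E/h in descending order: B 1.28, E 0.573, D 0.485, H 0.391, C 0.233 kJ/s. The optimal diet is the largest prefix of this list for which every included type satisfies E_i/h_i > R on the types above it.
Rate on top 1: 0.8473. E: 0.573 < 0.8473 → exclude; stop.
Optimal diet: B — 1 of 5 types.

1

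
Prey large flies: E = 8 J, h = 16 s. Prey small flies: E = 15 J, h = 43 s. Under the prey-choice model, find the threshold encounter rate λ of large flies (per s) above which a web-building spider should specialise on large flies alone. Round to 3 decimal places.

0.144 per s

The zero-one rule: include small flies iff E₂/h₂ > λE₁/(1+λh₁). Equality gives the switch point.
λE₁h₂ = E₂ + λE₂h₁ ⇒ λ = E₂/(E₁h₂ − E₂h₁) = 15/(344 − 240) = 0.1442 per s.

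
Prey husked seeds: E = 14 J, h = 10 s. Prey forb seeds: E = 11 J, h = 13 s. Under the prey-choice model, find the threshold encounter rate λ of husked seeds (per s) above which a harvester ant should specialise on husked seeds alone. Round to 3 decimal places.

The zero-one rule: include forb seeds iff E₂/h₂ > λE₁/(1+λh₁). Equality gives the switch point.
λE₁h₂ = E₂ + λE₂h₁ ⇒ λ = E₂/(E₁h₂ − E₂h₁) = 11/(182 − 110) = 0.1528 per s.

0.153 per s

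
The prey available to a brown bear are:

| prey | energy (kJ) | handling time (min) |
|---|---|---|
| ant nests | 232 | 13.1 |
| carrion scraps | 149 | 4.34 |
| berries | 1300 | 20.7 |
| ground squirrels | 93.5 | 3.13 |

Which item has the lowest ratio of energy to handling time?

ant nests

In descending order of E/h:
berries: 1300/20.7 = 62.8 kJ/min
carrion scraps: 149/4.34 = 34.3 kJ/min
ground squirrels: 93.5/3.13 = 29.9 kJ/min
ant nests: 232/13.1 = 17.7 kJ/min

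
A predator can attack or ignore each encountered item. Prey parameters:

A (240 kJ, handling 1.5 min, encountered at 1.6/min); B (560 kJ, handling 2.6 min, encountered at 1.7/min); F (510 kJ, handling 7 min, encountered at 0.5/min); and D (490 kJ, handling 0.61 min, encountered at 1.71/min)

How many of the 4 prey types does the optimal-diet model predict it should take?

E/h in descending order: D 803, B 215, A 160, F 72.9 kJ/min. The optimal diet is the largest prefix of this list for which every included type satisfies E_i/h_i > R on the types above it.
Rate on top 1: 410.1. B: 215 < 410.1 → exclude; stop.
Optimal diet: D — 1 of 4 types.

1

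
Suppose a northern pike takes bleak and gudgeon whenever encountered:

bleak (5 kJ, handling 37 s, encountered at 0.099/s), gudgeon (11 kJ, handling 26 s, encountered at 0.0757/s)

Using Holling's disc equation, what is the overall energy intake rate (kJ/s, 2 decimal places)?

R = Σλ_iE_i / (1 + Σλ_ih_i)
Numerator: 0.099×5 + 0.0757×11 = 1.328
Denominator: 1 + 0.099×37 + 0.0757×26 = 6.631
R = 1.328/6.631 = 0.2002 kJ/s

0.20 kJ/s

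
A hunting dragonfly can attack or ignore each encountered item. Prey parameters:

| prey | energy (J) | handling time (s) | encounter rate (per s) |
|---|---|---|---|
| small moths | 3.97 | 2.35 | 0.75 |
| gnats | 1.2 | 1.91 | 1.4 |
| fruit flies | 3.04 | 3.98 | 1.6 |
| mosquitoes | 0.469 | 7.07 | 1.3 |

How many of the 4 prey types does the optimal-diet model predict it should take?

1

Rank by E/h (J/s): small moths 1.69, fruit flies 0.764, gnats 0.628, mosquitoes 0.0663. Include each in turn until the next type's E/h falls below the running intake rate.
Rate on top 1: 1.078. fruit flies: 0.764 < 1.078 → exclude; stop.
Optimal diet: small moths — 1 of 4 types.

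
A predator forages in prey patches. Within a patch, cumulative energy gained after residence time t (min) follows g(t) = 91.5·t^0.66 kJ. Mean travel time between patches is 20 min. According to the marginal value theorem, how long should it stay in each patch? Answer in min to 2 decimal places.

38.82 min

Maximise g(t)/(T+t): set derivative to zero → g'(t)(T+t) = g(t).
g'(t) = 0.66·91.5·t^-0.34. Setting 0.66·91.5·t^-0.34 = 91.5·t^0.66/(20+t) gives 0.66(20+t) = t, so 0.34·t = 0.66×20.
t* = 0.66×20/0.34 = 38.82 min.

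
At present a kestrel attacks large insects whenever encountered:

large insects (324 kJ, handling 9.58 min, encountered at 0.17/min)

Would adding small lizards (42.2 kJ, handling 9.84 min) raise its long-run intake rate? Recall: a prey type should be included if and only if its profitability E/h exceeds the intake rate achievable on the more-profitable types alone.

No

Current rate: (0.17×324)/(1 + 0.17×9.58) = 20.95 kJ/min.
Profitability of small lizards: 42.2/9.84 = 4.289 kJ/min.
Since 4.289 < R, time spent handling small lizards is better spent searching.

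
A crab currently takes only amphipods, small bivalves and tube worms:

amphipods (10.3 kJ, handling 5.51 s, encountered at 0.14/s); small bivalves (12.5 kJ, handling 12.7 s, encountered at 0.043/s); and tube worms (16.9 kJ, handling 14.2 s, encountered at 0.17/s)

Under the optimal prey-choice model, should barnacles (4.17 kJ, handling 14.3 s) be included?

No

Current rate: (0.14×10.3 + 0.043×12.5 + 0.17×16.9)/(1 + 0.14×5.51 + 0.043×12.7 + 0.17×14.2) = 1.026 kJ/s.
Profitability of barnacles: 4.17/14.3 = 0.2916 kJ/s.
0.2916 < 1.026, so adding barnacles would lower the average — exclude it.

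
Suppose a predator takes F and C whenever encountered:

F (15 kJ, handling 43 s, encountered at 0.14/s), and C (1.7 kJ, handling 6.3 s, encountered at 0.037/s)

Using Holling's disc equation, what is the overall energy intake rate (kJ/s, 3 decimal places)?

0.298 kJ/s

Energy encountered per unit search time: 0.14×15 + 0.037×1.7 = 2.163 kJ/s.
Handling time per unit search time: 0.14×43 + 0.037×6.3 = 6.253.
Rate = 2.163/(1 + 6.253) = 0.2982 kJ/s.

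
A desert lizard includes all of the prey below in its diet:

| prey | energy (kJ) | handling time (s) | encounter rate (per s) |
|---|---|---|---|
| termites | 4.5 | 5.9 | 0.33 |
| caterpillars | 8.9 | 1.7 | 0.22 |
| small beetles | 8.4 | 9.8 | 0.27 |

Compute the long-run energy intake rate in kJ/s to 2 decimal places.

R = (0.33×4.5 + 0.22×8.9 + 0.27×8.4) / (1 + 0.33×5.9 + 0.22×1.7 + 0.27×9.8) = 5.711/5.967 = 0.9571 kJ/s.

0.96 kJ/s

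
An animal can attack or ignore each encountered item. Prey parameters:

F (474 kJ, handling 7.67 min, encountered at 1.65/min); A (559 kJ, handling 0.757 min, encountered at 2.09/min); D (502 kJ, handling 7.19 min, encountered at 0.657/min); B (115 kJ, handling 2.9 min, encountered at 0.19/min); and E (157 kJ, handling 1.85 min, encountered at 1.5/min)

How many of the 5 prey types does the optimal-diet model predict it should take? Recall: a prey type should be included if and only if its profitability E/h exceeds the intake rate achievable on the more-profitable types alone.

Profitabilities (E/h, kJ/min): A 738, E 84.9, D 69.8, F 61.8, B 39.7. Add prey in this order while the next type's profitability exceeds the intake rate on those already taken.
Rate on top 1: 452.5. E: 84.9 < 452.5 → exclude; stop.
Optimal diet: A — 1 of 5 types.

1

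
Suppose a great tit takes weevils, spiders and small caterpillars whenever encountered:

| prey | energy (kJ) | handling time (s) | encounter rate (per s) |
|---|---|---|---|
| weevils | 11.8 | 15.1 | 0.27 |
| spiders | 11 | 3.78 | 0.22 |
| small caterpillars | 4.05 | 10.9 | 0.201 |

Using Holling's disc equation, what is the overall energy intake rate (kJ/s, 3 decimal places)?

R = (0.27×11.8 + 0.22×11 + 0.201×4.05) / (1 + 0.27×15.1 + 0.22×3.78 + 0.201×10.9) = 6.42/8.099 = 0.7926 kJ/s.

0.793 kJ/s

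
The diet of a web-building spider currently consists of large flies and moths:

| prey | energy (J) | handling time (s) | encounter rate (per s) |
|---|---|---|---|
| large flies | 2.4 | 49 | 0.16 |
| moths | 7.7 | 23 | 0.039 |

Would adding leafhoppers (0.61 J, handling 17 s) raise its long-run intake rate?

No

Intake rate on the current diet: R = (0.16×2.4 + 0.039×7.7) / (1 + 0.16×49 + 0.039×23) = 0.6843/9.737 = 0.07028 J/s.
Profitability of leafhoppers: 0.61/17 = 0.03588 J/s.
Since 0.03588 < R, time spent handling leafhoppers is better spent searching.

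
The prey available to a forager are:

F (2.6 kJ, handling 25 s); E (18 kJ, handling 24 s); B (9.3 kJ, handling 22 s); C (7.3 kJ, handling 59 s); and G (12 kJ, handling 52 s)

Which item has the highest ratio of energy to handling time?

E

In descending order of E/h:
E: 18/24 = 0.75 kJ/s
B: 9.3/22 = 0.423 kJ/s
G: 12/52 = 0.231 kJ/s
C: 7.3/59 = 0.124 kJ/s
F: 2.6/25 = 0.104 kJ/s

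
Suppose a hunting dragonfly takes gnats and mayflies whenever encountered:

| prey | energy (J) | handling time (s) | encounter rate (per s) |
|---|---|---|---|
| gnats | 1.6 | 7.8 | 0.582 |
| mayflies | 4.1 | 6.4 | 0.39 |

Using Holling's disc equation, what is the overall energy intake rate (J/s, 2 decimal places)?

R = Σλ_iE_i / (1 + Σλ_ih_i)
Numerator: 0.582×1.6 + 0.39×4.1 = 2.53
Denominator: 1 + 0.582×7.8 + 0.39×6.4 = 8.036
R = 2.53/8.036 = 0.3149 J/s

0.31 J/s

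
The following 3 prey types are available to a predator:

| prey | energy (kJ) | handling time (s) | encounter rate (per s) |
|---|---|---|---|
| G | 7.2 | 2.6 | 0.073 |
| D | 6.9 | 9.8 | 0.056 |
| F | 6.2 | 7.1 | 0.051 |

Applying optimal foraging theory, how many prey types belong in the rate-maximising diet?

Profitabilities (E/h, kJ/s): G 2.77, F 0.873, D 0.704. Add prey in this order while the next type's profitability exceeds the intake rate on those already taken.
Rate on top 1: 0.4418. F: 0.873 > 0.4418 → include.
Rate on top 2: 0.5424. D: 0.704 > 0.5424 → include.
Optimal diet: G, F, D — 3 of 3 types.

3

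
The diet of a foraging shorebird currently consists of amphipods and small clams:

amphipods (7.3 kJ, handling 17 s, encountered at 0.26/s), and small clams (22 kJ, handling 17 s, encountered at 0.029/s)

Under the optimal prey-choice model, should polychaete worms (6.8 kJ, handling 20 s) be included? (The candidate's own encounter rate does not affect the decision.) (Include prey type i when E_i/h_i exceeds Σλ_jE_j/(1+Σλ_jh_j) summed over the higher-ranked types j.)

No

Current rate: (0.26×7.3 + 0.029×22)/(1 + 0.26×17 + 0.029×17) = 0.4289 kJ/s.
Profitability of polychaete worms: 6.8/20 = 0.34 kJ/s.
Since 0.34 < R, time spent handling polychaete worms is better spent searching.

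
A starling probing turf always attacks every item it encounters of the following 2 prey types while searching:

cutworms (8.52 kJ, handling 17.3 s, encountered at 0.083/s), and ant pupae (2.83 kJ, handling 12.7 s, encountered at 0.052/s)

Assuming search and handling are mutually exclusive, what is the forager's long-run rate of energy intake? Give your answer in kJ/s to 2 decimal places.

R = (0.083×8.52 + 0.052×2.83) / (1 + 0.083×17.3 + 0.052×12.7) = 0.8543/3.096 = 0.2759 kJ/s.

0.28 kJ/s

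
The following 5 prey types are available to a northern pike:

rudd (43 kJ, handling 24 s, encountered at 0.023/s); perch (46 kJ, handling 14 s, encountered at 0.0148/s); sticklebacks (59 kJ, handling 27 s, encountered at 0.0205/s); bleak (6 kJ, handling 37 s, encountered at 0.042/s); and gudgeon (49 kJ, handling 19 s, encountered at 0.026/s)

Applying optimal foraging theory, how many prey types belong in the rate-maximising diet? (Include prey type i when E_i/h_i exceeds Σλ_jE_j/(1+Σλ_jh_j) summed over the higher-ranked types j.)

4

Rank by E/h (kJ/s): perch 3.29, gudgeon 2.58, sticklebacks 2.19, rudd 1.79, bleak 0.162. Include each in turn until the next type's E/h falls below the running intake rate.
Rate on top 1: 0.5639. gudgeon: 2.58 > 0.5639 → include.
Rate on top 2: 1.149. sticklebacks: 2.19 > 1.149 → include.
Rate on top 3: 1.403. rudd: 1.79 > 1.403 → include.
Rate on top 4: 1.48. bleak: 0.162 < 1.48 → exclude; stop.
Optimal diet: perch, gudgeon, sticklebacks, rudd — 4 of 5 types.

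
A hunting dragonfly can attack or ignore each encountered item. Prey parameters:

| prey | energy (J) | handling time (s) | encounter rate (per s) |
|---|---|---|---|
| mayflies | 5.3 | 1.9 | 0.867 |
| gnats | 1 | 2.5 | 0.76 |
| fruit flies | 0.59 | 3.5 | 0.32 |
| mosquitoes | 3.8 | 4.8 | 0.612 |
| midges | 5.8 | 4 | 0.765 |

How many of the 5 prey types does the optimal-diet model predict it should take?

Rank by E/h (J/s): mayflies 2.79, midges 1.45, mosquitoes 0.792, gnats 0.4, fruit flies 0.169. Include each in turn until the next type's E/h falls below the running intake rate.
Rate on top 1: 1.736. midges: 1.45 < 1.736 → exclude; stop.
Optimal diet: mayflies — 1 of 5 types.

1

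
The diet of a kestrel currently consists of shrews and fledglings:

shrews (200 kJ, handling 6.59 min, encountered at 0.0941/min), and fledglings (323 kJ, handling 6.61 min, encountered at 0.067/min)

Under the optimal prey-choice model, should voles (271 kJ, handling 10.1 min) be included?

Yes

Intake rate on the current diet: R = (0.0941×200 + 0.067×323) / (1 + 0.0941×6.59 + 0.067×6.61) = 40.46/2.063 = 19.61 kJ/min.
voles: E/h = 271/10.1 = 26.83 kJ/min.
Since 26.83 > R, including voles increases the long-run rate.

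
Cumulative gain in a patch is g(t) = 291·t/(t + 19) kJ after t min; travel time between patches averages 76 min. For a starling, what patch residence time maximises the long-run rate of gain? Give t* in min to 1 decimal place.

Optimal t* satisfies g'(t*) = g(t*)/(T + t*).
g'(t) = 291·19/(t + 19)². Setting 291·19/(t+19)² = 291t/[(t+19)(76+t)] gives 19(76+t) = t(t+19), so t² = 19×76 = 1444.
t* = √1444 = 38 min.

38.0 min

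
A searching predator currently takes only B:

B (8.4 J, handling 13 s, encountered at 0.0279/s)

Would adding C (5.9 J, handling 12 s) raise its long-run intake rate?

Yes

Intake rate on the current diet: R = (0.0279×8.4) / (1 + 0.0279×13) = 0.2344/1.363 = 0.172 J/s.
C: E/h = 5.9/12 = 0.4917 J/s.
0.4917 > 0.172, so adding C raises the average — include it.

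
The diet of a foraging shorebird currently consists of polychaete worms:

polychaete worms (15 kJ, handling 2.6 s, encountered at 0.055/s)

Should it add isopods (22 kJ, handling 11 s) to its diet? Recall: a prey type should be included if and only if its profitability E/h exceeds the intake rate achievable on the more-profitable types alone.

Yes

On polychaete worms alone, R = ΣλE/(1+Σλh) = 0.825/1.143 = 0.7218 kJ/s.
Profitability of isopods: 22/11 = 2 kJ/s.
2 > 0.7218, so adding isopods raises the average — include it.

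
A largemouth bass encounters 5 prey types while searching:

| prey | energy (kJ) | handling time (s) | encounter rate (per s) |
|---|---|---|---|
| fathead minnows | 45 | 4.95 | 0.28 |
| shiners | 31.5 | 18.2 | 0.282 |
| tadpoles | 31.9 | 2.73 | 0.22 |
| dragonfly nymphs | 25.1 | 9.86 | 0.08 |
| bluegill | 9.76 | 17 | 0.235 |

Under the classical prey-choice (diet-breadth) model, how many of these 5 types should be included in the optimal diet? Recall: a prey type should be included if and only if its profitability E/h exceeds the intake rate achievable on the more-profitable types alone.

Profitabilities (E/h, kJ/s): tadpoles 11.7, fathead minnows 9.09, dragonfly nymphs 2.55, shiners 1.73, bluegill 0.574. Add prey in this order while the next type's profitability exceeds the intake rate on those already taken.
Rate on top 1: 4.385. fathead minnows: 9.09 > 4.385 → include.
Rate on top 2: 6.569. dragonfly nymphs: 2.55 < 6.569 → exclude; stop.
Optimal diet: tadpoles, fathead minnows — 2 of 5 types.

2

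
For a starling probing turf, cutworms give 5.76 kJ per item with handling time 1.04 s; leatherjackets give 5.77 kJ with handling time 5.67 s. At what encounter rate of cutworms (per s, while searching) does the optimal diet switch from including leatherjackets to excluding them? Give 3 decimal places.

0.216 per s

At the threshold, the rate on cutworms alone equals the profitability of leatherjackets: λ·5.76/(1 + λ·1.04) = 5.77/5.67 = 1.018.
Rearranging, λ(5.76 − 1.018×1.04) = 1.018, so λ = 1.018/4.702 = 0.2164 per s.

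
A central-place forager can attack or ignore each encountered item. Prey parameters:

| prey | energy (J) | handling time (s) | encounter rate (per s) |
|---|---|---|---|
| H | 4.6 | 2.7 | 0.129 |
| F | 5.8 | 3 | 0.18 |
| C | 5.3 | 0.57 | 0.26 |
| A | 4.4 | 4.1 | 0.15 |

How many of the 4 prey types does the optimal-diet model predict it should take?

Rank by E/h (J/s): C 9.3, F 1.93, H 1.7, A 1.07. Include each in turn until the next type's E/h falls below the running intake rate.
Rate on top 1: 1.2. F: 1.93 > 1.2 → include.
Rate on top 2: 1.435. H: 1.7 > 1.435 → include.
Rate on top 3: 1.481. A: 1.07 < 1.481 → exclude; stop.
Optimal diet: C, F, H — 3 of 4 types.

3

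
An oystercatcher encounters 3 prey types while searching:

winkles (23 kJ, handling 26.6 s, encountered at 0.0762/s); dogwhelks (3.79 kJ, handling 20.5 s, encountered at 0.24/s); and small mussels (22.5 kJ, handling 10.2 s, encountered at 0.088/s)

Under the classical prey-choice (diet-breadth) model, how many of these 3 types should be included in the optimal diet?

Profitabilities (E/h, kJ/s): small mussels 2.21, winkles 0.865, dogwhelks 0.185. Add prey in this order while the next type's profitability exceeds the intake rate on those already taken.
Rate on top 1: 1.043. winkles: 0.865 < 1.043 → exclude; stop.
Optimal diet: small mussels — 1 of 3 types.

1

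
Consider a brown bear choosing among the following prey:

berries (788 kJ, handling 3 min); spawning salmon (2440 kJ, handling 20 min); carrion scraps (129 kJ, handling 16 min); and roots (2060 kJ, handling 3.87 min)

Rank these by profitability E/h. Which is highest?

roots

Profitability E/h (kJ/min): berries = 788/3 = 263, spawning salmon = 2440/20 = 122, carrion scraps = 129/16 = 8.06, roots = 2060/3.87 = 532.
Ranked: roots > berries > spawning salmon > carrion scraps.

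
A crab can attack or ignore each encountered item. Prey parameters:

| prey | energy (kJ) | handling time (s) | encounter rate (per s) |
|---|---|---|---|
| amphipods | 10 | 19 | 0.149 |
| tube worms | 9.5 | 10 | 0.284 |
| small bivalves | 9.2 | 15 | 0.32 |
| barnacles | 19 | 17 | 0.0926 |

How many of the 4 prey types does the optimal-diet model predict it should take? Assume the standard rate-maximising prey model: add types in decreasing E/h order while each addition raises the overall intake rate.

Profitabilities (E/h, kJ/s): barnacles 1.12, tube worms 0.95, small bivalves 0.613, amphipods 0.526. Add prey in this order while the next type's profitability exceeds the intake rate on those already taken.
Rate on top 1: 0.6835. tube worms: 0.95 > 0.6835 → include.
Rate on top 2: 0.8233. small bivalves: 0.613 < 0.8233 → exclude; stop.
Optimal diet: barnacles, tube worms — 2 of 4 types.

2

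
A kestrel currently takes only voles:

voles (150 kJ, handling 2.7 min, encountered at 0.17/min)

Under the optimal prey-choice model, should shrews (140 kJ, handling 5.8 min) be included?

Yes

On voles alone, R = ΣλE/(1+Σλh) = 25.5/1.459 = 17.48 kJ/min.
Profitability of shrews: 140/5.8 = 24.14 kJ/min.
Since 24.14 > R, including shrews increases the long-run rate.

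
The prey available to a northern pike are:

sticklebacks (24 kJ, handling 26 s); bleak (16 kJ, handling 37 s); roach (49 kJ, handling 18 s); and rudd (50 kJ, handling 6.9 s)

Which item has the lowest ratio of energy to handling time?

In descending order of E/h:
rudd: 50/6.9 = 7.25 kJ/s
roach: 49/18 = 2.72 kJ/s
sticklebacks: 24/26 = 0.923 kJ/s
bleak: 16/37 = 0.432 kJ/s

bleak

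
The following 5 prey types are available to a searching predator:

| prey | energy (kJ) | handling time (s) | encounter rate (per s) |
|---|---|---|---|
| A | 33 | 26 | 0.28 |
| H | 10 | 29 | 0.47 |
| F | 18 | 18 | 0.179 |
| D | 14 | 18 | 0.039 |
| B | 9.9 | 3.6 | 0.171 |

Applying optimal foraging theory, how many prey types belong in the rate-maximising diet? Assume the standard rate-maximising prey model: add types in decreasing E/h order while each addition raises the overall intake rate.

2

Rank by E/h (kJ/s): B 2.75, A 1.27, F 1, D 0.778, H 0.345. Include each in turn until the next type's E/h falls below the running intake rate.
Rate on top 1: 1.048. A: 1.27 > 1.048 → include.
Rate on top 2: 1.229. F: 1 < 1.229 → exclude; stop.
Optimal diet: B, A — 2 of 5 types.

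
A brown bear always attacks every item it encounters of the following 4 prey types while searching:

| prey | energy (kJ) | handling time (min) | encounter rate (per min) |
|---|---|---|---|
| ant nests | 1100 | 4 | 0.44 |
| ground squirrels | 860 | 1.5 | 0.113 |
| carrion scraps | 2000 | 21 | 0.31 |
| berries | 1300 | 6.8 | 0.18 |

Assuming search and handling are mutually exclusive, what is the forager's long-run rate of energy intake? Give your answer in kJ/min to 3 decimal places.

R = (0.44×1100 + 0.113×860 + 0.31×2000 + 0.18×1300) / (1 + 0.44×4 + 0.113×1.5 + 0.31×21 + 0.18×6.8) = 1435/10.66 = 134.6 kJ/min.

134.588 kJ/min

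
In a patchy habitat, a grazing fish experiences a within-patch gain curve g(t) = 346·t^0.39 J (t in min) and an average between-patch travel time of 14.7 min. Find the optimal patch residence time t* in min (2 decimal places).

9.40 min

Maximise g(t)/(T+t): set derivative to zero → g'(t)(T+t) = g(t).
g'(t) = 0.39·346·t^-0.61. Setting 0.39·346·t^-0.61 = 346·t^0.39/(14.7+t) gives 0.39(14.7+t) = t, so 0.61·t = 0.39×14.7.
t* = 0.39×14.7/0.61 = 9.398 min.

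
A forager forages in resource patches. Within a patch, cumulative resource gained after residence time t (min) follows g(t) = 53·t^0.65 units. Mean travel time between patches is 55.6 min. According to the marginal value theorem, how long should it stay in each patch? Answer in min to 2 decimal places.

Optimal t* satisfies g'(t*) = g(t*)/(T + t*).
g'(t) = 0.65·53·t^-0.35. Setting 0.65·53·t^-0.35 = 53·t^0.65/(55.6+t) gives 0.65(55.6+t) = t, so 0.35·t = 0.65×55.6.
t* = 0.65×55.6/0.35 = 103.3 min.

103.26 min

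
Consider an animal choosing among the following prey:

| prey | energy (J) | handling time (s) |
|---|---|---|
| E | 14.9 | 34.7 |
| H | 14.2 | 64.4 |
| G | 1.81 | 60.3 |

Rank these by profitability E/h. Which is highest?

E

In descending order of E/h:
E: 14.9/34.7 = 0.429 J/s
H: 14.2/64.4 = 0.22 J/s
G: 1.81/60.3 = 0.03 J/s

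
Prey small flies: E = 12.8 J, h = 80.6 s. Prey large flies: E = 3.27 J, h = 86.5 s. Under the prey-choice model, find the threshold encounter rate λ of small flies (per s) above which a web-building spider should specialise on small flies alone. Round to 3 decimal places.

The zero-one rule: include large flies iff E₂/h₂ > λE₁/(1+λh₁). Equality gives the switch point.
λE₁h₂ = E₂ + λE₂h₁ ⇒ λ = E₂/(E₁h₂ − E₂h₁) = 3.27/(1107 − 263.6) = 0.003876 per s.

0.004 per s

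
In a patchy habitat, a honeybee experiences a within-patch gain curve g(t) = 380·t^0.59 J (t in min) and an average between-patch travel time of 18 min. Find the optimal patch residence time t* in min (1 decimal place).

By the marginal value theorem, leave when the instantaneous gain rate g'(t) equals the habitat-wide average g(t)/(T + t).
g'(t) = 0.59·380·t^-0.41. Setting 0.59·380·t^-0.41 = 380·t^0.59/(18+t) gives 0.59(18+t) = t, so 0.41·t = 0.59×18.
t* = 0.59×18/0.41 = 25.9 min.

25.9 min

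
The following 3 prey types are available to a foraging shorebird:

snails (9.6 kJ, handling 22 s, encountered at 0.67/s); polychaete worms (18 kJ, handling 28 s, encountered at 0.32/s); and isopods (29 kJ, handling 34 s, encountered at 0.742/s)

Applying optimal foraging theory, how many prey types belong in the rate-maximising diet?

1

Rank by E/h (kJ/s): isopods 0.853, polychaete worms 0.643, snails 0.436. Include each in turn until the next type's E/h falls below the running intake rate.
Rate on top 1: 0.8204. polychaete worms: 0.643 < 0.8204 → exclude; stop.
Optimal diet: isopods — 1 of 3 types.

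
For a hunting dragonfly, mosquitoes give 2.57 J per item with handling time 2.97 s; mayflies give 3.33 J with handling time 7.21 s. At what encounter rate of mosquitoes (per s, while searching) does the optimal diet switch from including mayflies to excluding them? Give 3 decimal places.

0.385 per s

The zero-one rule: include mayflies iff E₂/h₂ > λE₁/(1+λh₁). Equality gives the switch point.
λE₁h₂ = E₂ + λE₂h₁ ⇒ λ = E₂/(E₁h₂ − E₂h₁) = 3.33/(18.53 − 9.89) = 0.3854 per s.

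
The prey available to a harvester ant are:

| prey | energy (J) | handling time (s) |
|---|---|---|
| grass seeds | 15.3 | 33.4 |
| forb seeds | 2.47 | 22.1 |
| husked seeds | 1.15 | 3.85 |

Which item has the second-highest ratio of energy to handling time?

Profitability E/h (J/s): grass seeds = 15.3/33.4 = 0.458, forb seeds = 2.47/22.1 = 0.112, husked seeds = 1.15/3.85 = 0.299.
Ranked: grass seeds > husked seeds > forb seeds.

husked seeds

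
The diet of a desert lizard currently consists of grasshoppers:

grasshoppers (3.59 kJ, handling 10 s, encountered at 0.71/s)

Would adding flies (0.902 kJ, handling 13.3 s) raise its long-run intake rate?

No

On grasshoppers alone, R = ΣλE/(1+Σλh) = 2.549/8.1 = 0.3147 kJ/s.
flies: E/h = 0.902/13.3 = 0.06782 kJ/s.
0.06782 < 0.3147, so adding flies would lower the average — exclude it.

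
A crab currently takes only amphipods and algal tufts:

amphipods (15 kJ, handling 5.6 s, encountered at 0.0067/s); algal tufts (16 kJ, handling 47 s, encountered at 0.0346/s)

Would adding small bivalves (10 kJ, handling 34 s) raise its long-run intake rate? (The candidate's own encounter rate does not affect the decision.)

Yes

On amphipods and algal tufts alone, R = ΣλE/(1+Σλh) = 0.6541/2.664 = 0.2456 kJ/s.
Profitability of small bivalves: 10/34 = 0.2941 kJ/s.
0.2941 > 0.2456, so adding small bivalves raises the average — include it.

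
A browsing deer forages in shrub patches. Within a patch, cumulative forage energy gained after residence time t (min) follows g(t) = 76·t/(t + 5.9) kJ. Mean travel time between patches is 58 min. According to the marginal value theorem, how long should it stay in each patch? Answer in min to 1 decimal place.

18.5 min

Maximise g(t)/(T+t): set derivative to zero → g'(t)(T+t) = g(t).
g'(t) = 76·5.9/(t + 5.9)². Setting 76·5.9/(t+5.9)² = 76t/[(t+5.9)(58+t)] gives 5.9(58+t) = t(t+5.9), so t² = 5.9×58 = 342.2.
t* = √342.2 = 18.5 min.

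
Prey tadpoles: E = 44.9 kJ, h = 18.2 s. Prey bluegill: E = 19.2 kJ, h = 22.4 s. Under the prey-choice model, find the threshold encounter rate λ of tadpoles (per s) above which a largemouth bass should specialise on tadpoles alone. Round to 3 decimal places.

The zero-one rule: include bluegill iff E₂/h₂ > λE₁/(1+λh₁). Equality gives the switch point.
λE₁h₂ = E₂ + λE₂h₁ ⇒ λ = E₂/(E₁h₂ − E₂h₁) = 19.2/(1006 − 349.4) = 0.02925 per s.

0.029 per s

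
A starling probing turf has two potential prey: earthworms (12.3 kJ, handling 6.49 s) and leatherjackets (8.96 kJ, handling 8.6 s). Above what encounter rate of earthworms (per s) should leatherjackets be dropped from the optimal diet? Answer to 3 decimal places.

At the threshold, the rate on earthworms alone equals the profitability of leatherjackets: λ·12.3/(1 + λ·6.49) = 8.96/8.6 = 1.042.
Rearranging, λ(12.3 − 1.042×6.49) = 1.042, so λ = 1.042/5.538 = 0.1881 per s.

0.188 per s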